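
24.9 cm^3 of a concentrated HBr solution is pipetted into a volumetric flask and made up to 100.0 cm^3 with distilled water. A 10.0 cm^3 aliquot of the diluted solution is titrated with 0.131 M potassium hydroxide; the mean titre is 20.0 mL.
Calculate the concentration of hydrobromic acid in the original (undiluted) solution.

HBr + KOH → KBr + H2O
n(KOH) = 0.0200 × 0.131 = 2.62 × 10^-3 mol
n(HBr) in the aliquot = 2.62 × 10^-3 mol (1:1 ratio)
[HBr]_dilute = 2.62 × 10^-3 / 0.0100 = 0.262 mol/L
Dilution factor = 100.0 / 24.9 = 4.016
[HBr]_stock = 0.262 × 4.016 = 1.05 mol/L

1.05 M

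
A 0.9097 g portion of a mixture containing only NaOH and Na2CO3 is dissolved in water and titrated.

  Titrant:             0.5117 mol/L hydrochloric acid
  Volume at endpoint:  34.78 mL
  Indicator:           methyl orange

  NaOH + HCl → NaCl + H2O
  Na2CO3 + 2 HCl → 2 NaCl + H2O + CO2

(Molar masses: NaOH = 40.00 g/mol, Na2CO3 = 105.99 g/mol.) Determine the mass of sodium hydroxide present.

0.1030 g

n(HCl) = 0.03478 × 0.5117 = 0.01780 mol
Let x = n(NaOH), y = n(Na2CO3).
Titrant: 1x + 2y = 0.01780;  mass: 40.00x + 105.99y = 0.9097
Solving, x = 2.574 × 10^-3 mol, y = 7.612 × 10^-3 mol
mass of NaOH = 2.574 × 10^-3 × 40.00 = 0.1030 g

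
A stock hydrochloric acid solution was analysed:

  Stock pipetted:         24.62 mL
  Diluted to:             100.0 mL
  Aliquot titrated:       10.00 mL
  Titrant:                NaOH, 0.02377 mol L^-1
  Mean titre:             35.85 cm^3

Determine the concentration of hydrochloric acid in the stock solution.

0.3461 mol/L

HCl + NaOH → NaCl + H2O
n(NaOH) = 0.03585 × 0.02377 = 8.522 × 10^-4 mol
n(HCl) in the aliquot = 8.522 × 10^-4 mol (1:1 ratio)
[HCl]_dilute = 8.522 × 10^-4 / 0.01000 = 0.08522 mol/L
Dilution factor = 100.0 / 24.62 = 4.062
[HCl]_stock = 0.08522 × 4.062 = 0.3461 mol/L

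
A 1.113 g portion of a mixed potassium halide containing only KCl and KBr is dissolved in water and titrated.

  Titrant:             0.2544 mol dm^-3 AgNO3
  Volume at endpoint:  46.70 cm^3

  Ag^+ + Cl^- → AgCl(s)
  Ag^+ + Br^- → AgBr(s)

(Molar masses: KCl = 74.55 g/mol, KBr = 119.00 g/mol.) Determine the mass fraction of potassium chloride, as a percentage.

45.32 %

n(AgNO3) = 0.04670 × 0.2544 = 0.01188 mol
Let x = n(KCl), y = n(KBr).
Titrant: 1x + 1y = 0.01188;  mass: 74.55x + 119.00y = 1.113
Solving, x = 6.767 × 10^-3 mol, y = 5.114 × 10^-3 mol
mass of KCl = 6.767 × 10^-3 × 74.55 = 0.5045 g
% KCl = 0.5045 / 1.113 × 100 = 45.32 %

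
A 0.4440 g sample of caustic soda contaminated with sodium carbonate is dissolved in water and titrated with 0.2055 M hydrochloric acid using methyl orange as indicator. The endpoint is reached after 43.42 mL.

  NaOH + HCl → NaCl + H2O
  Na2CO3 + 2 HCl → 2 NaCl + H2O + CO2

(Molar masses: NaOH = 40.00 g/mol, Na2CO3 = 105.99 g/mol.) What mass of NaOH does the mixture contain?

n(HCl) = 0.04342 × 0.2055 = 8.923 × 10^-3 mol
Let x = n(NaOH), y = n(Na2CO3).
Titrant: 1x + 2y = 8.923 × 10^-3;  mass: 40.00x + 105.99y = 0.4440
Solving, x = 2.221 × 10^-3 mol, y = 3.351 × 10^-3 mol
mass of NaOH = 2.221 × 10^-3 × 40.00 = 0.08885 g

0.08885 g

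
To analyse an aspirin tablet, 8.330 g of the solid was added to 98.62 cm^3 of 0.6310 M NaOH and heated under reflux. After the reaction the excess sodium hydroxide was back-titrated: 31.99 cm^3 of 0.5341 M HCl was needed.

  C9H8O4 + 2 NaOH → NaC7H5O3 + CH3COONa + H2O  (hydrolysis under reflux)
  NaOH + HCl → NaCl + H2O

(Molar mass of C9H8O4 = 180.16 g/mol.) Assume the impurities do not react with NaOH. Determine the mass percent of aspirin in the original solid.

n(NaOH) added = 0.09862 × 0.6310 = 0.06223 mol
n(HCl) used in back-titration = 0.03199 × 0.5341 = 0.01709 mol
n(NaOH) left over = 0.01709 mol (1:1 ratio)
n(NaOH) consumed by analyte = 0.06223 − 0.01709 = 0.04514 mol
From the 1:2 ratio, n(C9H8O4) = 1/2 × 0.04514 = 0.02257 mol
mass of C9H8O4 = 0.02257 × 180.16 = 4.067 g
% C9H8O4 = 4.067 / 8.330 × 100 = 48.82 %

48.82 %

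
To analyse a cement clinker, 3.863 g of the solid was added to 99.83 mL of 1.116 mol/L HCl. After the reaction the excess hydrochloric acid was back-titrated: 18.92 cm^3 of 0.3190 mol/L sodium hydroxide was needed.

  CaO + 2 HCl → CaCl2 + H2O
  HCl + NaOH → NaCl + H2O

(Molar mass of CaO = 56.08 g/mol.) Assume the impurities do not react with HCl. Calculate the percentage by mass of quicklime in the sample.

76.49 %

n(HCl) added = 0.09983 × 1.116 = 0.1114 mol
n(NaOH) used in back-titration = 0.01892 × 0.3190 = 6.035 × 10^-3 mol
n(HCl) left over = 6.035 × 10^-3 mol (1:1 ratio)
n(HCl) consumed by analyte = 0.1114 − 6.035 × 10^-3 = 0.1054 mol
From the 1:2 ratio, n(CaO) = 1/2 × 0.1054 = 0.05269 mol
mass of CaO = 0.05269 × 56.08 = 2.955 g
% CaO = 2.955 / 3.863 × 100 = 76.49 %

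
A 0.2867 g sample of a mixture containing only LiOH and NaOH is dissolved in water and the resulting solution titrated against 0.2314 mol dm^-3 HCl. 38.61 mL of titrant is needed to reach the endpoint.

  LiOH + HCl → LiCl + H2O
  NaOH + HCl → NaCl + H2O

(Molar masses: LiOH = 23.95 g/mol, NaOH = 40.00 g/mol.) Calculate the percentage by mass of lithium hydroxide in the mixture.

n(HCl) = 0.03861 × 0.2314 = 8.934 × 10^-3 mol
Let x = n(LiOH), y = n(NaOH).
Titrant: 1x + 1y = 8.934 × 10^-3;  mass: 23.95x + 40.00y = 0.2867
Solving, x = 4.403 × 10^-3 mol, y = 4.531 × 10^-3 mol
mass of LiOH = 4.403 × 10^-3 × 23.95 = 0.1055 g
% LiOH = 0.1055 / 0.2867 × 100 = 36.78 %

36.78 %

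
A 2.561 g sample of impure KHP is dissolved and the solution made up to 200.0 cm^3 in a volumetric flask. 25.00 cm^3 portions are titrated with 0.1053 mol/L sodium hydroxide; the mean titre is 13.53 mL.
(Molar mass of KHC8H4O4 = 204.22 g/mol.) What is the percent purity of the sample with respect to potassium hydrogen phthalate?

90.89 %

KHC8H4O4 + NaOH → KNaC8H4O4 + H2O
n(NaOH) per titration = 0.01353 × 0.1053 = 1.425 × 10^-3 mol
n(KHC8H4O4) in each aliquot = 1.425 × 10^-3 mol (1:1 ratio)
n(KHC8H4O4) in the whole flask = 1.425 × 10^-3 × 200.0/25.00 = 0.01140 mol
mass of KHC8H4O4 = 0.01140 × 204.22 = 2.328 g
% KHC8H4O4 = 2.328 / 2.561 × 100 = 90.89 %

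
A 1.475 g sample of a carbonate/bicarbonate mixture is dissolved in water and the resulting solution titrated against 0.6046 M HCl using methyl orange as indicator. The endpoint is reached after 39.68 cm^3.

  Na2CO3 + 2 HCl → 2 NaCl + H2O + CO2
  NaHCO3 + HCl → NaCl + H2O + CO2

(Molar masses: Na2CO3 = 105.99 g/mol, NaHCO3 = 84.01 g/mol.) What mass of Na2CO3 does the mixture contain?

0.9235 g

n(HCl) = 0.03968 × 0.6046 = 0.02399 mol
Let x = n(Na2CO3), y = n(NaHCO3).
Titrant: 2x + 1y = 0.02399;  mass: 105.99x + 84.01y = 1.475
Solving, x = 8.713 × 10^-3 mol, y = 6.565 × 10^-3 mol
mass of Na2CO3 = 8.713 × 10^-3 × 105.99 = 0.9235 g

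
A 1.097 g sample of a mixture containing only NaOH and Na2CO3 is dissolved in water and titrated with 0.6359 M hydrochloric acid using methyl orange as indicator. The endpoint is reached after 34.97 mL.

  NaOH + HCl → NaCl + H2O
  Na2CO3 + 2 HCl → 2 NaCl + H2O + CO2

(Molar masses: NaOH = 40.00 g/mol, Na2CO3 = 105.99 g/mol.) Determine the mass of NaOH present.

n(HCl) = 0.03497 × 0.6359 = 0.02224 mol
Let x = n(NaOH), y = n(Na2CO3).
Titrant: 1x + 2y = 0.02224;  mass: 40.00x + 105.99y = 1.097
Solving, x = 6.270 × 10^-3 mol, y = 7.984 × 10^-3 mol
mass of NaOH = 6.270 × 10^-3 × 40.00 = 0.2508 g

0.2508 g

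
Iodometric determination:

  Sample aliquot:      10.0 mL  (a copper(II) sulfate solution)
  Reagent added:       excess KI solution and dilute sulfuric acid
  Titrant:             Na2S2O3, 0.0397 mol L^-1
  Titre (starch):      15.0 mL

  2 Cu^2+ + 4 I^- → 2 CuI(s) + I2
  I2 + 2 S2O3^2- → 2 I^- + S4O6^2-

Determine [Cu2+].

0.0595 mol/L

n(S2O3^2-) = 0.0150 × 0.0397 = 5.96 × 10^-4 mol
n(I2) = n(S2O3^2-)/2 = 2.98 × 10^-4 mol
From the 2:1 ratio, n(Cu2+) in the aliquot = 2/1 × 2.98 × 10^-4 = 5.96 × 10^-4 mol
[Cu2+] = 5.96 × 10^-4 / 0.0100 = 0.0595 mol/L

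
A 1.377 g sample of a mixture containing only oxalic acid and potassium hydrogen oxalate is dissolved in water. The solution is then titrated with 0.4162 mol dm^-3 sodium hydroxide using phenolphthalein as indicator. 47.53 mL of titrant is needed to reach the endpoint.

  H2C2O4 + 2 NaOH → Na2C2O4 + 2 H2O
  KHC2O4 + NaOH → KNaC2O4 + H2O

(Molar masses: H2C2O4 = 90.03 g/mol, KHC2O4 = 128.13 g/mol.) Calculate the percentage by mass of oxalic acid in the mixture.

45.53 %

n(NaOH) = 0.04753 × 0.4162 = 0.01978 mol
Let x = n(H2C2O4), y = n(KHC2O4).
Titrant: 2x + 1y = 0.01978;  mass: 90.03x + 128.13y = 1.377
Solving, x = 6.964 × 10^-3 mol, y = 5.854 × 10^-3 mol
mass of H2C2O4 = 6.964 × 10^-3 × 90.03 = 0.6270 g
% H2C2O4 = 0.6270 / 1.377 × 100 = 45.53 %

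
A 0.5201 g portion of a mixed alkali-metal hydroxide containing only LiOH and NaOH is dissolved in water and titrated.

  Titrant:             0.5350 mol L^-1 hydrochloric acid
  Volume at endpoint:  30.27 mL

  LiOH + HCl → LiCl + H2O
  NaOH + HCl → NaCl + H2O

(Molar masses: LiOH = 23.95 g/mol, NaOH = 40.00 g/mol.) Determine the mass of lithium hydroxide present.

n(HCl) = 0.03027 × 0.5350 = 0.01619 mol
Let x = n(LiOH), y = n(NaOH).
Titrant: 1x + 1y = 0.01619;  mass: 23.95x + 40.00y = 0.5201
Solving, x = 7.955 × 10^-3 mol, y = 8.239 × 10^-3 mol
mass of LiOH = 7.955 × 10^-3 × 23.95 = 0.1905 g

0.1905 g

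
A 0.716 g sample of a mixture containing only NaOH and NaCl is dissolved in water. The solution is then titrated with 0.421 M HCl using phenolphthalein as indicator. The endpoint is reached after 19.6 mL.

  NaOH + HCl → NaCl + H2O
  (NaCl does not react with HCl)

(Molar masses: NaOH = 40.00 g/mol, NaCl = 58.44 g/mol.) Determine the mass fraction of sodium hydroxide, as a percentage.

46.1 %

n(HCl) = 0.0196 × 0.421 = 8.25 × 10^-3 mol
Let x = n(NaOH), y = n(NaCl).
Titrant: 1x = 8.25 × 10^-3;  mass: 40.00x + 58.44y = 0.716
Solving, x = 8.25 × 10^-3 mol, y = 6.60 × 10^-3 mol
mass of NaOH = 8.25 × 10^-3 × 40.00 = 0.330 g
% NaOH = 0.330 / 0.716 × 100 = 46.1 %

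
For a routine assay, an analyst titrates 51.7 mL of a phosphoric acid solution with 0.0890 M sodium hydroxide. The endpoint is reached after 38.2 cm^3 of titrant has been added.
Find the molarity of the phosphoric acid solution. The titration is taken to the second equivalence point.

H3PO4 + 2 NaOH → Na2HPO4 + 2 H2O
n(NaOH) = 0.0382 L × 0.0890 mol/L = 3.40 × 10^-3 mol
From the 1:2 mole ratio, n(H3PO4) = 1/2 × 3.40 × 10^-3 = 1.70 × 10^-3 mol
[H3PO4] = 1.70 × 10^-3 mol / 0.0517 L = 0.0329 mol/L

0.0329 M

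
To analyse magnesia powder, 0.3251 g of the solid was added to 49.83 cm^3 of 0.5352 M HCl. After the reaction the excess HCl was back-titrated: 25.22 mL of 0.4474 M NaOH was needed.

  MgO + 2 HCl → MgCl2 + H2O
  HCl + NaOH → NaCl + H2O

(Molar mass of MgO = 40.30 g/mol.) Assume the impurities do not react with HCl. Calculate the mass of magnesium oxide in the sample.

n(HCl) added = 0.04983 × 0.5352 = 0.02667 mol
n(NaOH) used in back-titration = 0.02522 × 0.4474 = 0.01128 mol
n(HCl) left over = 0.01128 mol (1:1 ratio)
n(HCl) consumed by analyte = 0.02667 − 0.01128 = 0.01539 mol
From the 1:2 ratio, n(MgO) = 1/2 × 0.01539 = 7.693 × 10^-3 mol
mass of MgO = 7.693 × 10^-3 × 40.30 = 0.3100 g

0.3100 g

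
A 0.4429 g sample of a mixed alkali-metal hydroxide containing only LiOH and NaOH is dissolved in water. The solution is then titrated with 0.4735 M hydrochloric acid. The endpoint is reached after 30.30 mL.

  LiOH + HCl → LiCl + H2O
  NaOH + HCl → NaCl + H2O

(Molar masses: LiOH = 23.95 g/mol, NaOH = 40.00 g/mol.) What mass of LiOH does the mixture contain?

0.1955 g

n(HCl) = 0.03030 × 0.4735 = 0.01435 mol
Let x = n(LiOH), y = n(NaOH).
Titrant: 1x + 1y = 0.01435;  mass: 23.95x + 40.00y = 0.4429
Solving, x = 8.161 × 10^-3 mol, y = 6.186 × 10^-3 mol
mass of LiOH = 8.161 × 10^-3 × 23.95 = 0.1955 g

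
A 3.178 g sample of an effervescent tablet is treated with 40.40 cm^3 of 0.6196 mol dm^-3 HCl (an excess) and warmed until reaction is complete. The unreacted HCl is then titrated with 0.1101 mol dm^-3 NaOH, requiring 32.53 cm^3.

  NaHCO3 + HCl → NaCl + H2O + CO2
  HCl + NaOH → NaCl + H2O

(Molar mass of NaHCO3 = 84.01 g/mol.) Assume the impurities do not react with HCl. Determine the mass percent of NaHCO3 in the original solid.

n(HCl) added = 0.04040 × 0.6196 = 0.02503 mol
n(NaOH) used in back-titration = 0.03253 × 0.1101 = 3.582 × 10^-3 mol
n(HCl) left over = 3.582 × 10^-3 mol (1:1 ratio)
n(HCl) consumed by analyte = 0.02503 − 3.582 × 10^-3 = 0.02145 mol
n(NaHCO3) = 0.02145 mol (1:1 ratio)
mass of NaHCO3 = 0.02145 × 84.01 = 1.802 g
% NaHCO3 = 1.802 / 3.178 × 100 = 56.70 %

56.70 %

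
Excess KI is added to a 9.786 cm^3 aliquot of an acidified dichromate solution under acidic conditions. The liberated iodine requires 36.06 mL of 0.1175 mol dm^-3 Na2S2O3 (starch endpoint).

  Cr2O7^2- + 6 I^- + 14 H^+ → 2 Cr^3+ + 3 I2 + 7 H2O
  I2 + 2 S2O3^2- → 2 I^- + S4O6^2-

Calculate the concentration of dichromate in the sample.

0.07216 mol/L

n(S2O3^2-) = 0.03606 × 0.1175 = 4.237 × 10^-3 mol
n(I2) = n(S2O3^2-)/2 = 2.119 × 10^-3 mol
From the 1:3 ratio, n(Cr2O7^2-) in the aliquot = 1/3 × 2.119 × 10^-3 = 7.062 × 10^-4 mol
[Cr2O7^2-] = 7.062 × 10^-4 / 0.009786 = 0.07216 mol/L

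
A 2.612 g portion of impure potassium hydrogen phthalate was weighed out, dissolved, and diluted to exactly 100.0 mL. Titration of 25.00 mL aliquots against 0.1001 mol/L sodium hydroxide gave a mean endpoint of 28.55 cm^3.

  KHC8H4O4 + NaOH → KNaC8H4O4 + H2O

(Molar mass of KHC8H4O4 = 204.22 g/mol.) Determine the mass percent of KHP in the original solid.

89.38 %

n(NaOH) per titration = 0.02855 × 0.1001 = 2.858 × 10^-3 mol
n(KHC8H4O4) in each aliquot = 2.858 × 10^-3 mol (1:1 ratio)
n(KHC8H4O4) in the whole flask = 2.858 × 10^-3 × 100.0/25.00 = 0.01143 mol
mass of KHC8H4O4 = 0.01143 × 204.22 = 2.335 g
% KHC8H4O4 = 2.335 / 2.612 × 100 = 89.38 %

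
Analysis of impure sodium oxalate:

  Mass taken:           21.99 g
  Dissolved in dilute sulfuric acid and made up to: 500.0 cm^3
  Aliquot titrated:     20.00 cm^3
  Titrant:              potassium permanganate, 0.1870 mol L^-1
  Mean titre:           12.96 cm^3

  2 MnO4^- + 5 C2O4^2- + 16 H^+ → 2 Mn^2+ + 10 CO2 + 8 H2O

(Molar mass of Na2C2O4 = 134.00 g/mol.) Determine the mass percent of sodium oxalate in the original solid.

92.30 %

n(KMnO4) per titration = 0.01296 × 0.1870 = 2.424 × 10^-3 mol
From the 5:2 ratio, n(Na2C2O4) in each aliquot = 5/2 × 2.424 × 10^-3 = 6.059 × 10^-3 mol
n(Na2C2O4) in the whole flask = 6.059 × 10^-3 × 500.0/20.00 = 0.1515 mol
mass of Na2C2O4 = 0.1515 × 134.00 = 20.30 g
% Na2C2O4 = 20.30 / 21.99 × 100 = 92.30 %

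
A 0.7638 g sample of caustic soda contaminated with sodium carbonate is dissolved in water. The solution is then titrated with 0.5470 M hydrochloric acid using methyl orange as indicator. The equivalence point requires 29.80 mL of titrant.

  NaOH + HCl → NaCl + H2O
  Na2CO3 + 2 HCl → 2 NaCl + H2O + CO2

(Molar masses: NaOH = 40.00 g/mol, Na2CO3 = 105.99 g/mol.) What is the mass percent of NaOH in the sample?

n(HCl) = 0.02980 × 0.5470 = 0.01630 mol
Let x = n(NaOH), y = n(Na2CO3).
Titrant: 1x + 2y = 0.01630;  mass: 40.00x + 105.99y = 0.7638
Solving, x = 7.699 × 10^-3 mol, y = 4.301 × 10^-3 mol
mass of NaOH = 7.699 × 10^-3 × 40.00 = 0.3080 g
% NaOH = 0.3080 / 0.7638 × 100 = 40.32 %

40.32 %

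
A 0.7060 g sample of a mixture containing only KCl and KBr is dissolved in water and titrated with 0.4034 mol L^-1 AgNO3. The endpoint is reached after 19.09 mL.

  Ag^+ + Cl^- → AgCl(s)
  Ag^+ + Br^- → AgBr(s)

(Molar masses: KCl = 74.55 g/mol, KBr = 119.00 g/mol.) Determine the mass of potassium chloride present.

n(AgNO3) = 0.01909 × 0.4034 = 7.701 × 10^-3 mol
Let x = n(KCl), y = n(KBr).
Titrant: 1x + 1y = 7.701 × 10^-3;  mass: 74.55x + 119.00y = 0.7060
Solving, x = 4.734 × 10^-3 mol, y = 2.967 × 10^-3 mol
mass of KCl = 4.734 × 10^-3 × 74.55 = 0.3529 g

0.3529 g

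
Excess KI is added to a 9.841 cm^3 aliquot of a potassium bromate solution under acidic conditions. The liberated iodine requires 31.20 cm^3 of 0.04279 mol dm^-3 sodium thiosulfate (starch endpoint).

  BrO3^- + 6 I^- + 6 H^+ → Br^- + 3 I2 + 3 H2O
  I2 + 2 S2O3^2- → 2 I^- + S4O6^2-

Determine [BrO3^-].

n(S2O3^2-) = 0.03120 × 0.04279 = 1.335 × 10^-3 mol
n(I2) = n(S2O3^2-)/2 = 6.675 × 10^-4 mol
From the 1:3 ratio, n(BrO3^-) in the aliquot = 1/3 × 6.675 × 10^-4 = 2.225 × 10^-4 mol
[BrO3^-] = 2.225 × 10^-4 / 0.009841 = 0.02261 mol/L

0.02261 mol/L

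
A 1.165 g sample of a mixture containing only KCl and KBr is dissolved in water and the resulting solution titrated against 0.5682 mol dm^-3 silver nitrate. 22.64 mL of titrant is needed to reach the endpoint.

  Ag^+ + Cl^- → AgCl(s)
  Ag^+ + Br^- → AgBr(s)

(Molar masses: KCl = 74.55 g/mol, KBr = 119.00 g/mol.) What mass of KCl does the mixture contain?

n(AgNO3) = 0.02264 × 0.5682 = 0.01286 mol
Let x = n(KCl), y = n(KBr).
Titrant: 1x + 1y = 0.01286;  mass: 74.55x + 119.00y = 1.165
Solving, x = 8.230 × 10^-3 mol, y = 4.634 × 10^-3 mol
mass of KCl = 8.230 × 10^-3 × 74.55 = 0.6135 g

0.6135 g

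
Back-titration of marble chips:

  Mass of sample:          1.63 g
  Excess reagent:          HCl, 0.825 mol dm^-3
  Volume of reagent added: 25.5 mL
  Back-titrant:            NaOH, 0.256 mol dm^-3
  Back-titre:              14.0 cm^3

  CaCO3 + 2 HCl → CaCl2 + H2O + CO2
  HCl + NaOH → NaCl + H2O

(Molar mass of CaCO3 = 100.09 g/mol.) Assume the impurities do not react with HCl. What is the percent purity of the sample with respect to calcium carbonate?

n(HCl) added = 0.0255 × 0.825 = 0.0210 mol
n(NaOH) used in back-titration = 0.0140 × 0.256 = 3.58 × 10^-3 mol
n(HCl) left over = 3.58 × 10^-3 mol (1:1 ratio)
n(HCl) consumed by analyte = 0.0210 − 3.58 × 10^-3 = 0.0175 mol
From the 1:2 ratio, n(CaCO3) = 1/2 × 0.0175 = 8.73 × 10^-3 mol
mass of CaCO3 = 8.73 × 10^-3 × 100.09 = 0.873 g
% CaCO3 = 0.873 / 1.63 × 100 = 53.6 %

53.6 %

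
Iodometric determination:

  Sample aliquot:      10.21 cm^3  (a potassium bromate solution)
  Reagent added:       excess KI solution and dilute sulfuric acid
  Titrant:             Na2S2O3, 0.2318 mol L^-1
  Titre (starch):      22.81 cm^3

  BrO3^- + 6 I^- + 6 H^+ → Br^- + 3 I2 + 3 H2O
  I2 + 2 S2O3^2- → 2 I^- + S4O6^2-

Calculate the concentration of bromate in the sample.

n(S2O3^2-) = 0.02281 × 0.2318 = 5.287 × 10^-3 mol
n(I2) = n(S2O3^2-)/2 = 2.644 × 10^-3 mol
From the 1:3 ratio, n(BrO3^-) in the aliquot = 1/3 × 2.644 × 10^-3 = 8.812 × 10^-4 mol
[BrO3^-] = 8.812 × 10^-4 / 0.01021 = 0.08631 mol/L

0.08631 mol/L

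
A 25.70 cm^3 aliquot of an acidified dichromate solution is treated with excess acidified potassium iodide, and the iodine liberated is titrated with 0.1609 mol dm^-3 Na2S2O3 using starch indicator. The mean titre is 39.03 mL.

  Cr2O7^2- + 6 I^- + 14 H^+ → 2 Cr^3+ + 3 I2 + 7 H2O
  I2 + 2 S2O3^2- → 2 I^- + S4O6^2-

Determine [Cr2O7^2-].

n(S2O3^2-) = 0.03903 × 0.1609 = 6.280 × 10^-3 mol
n(I2) = n(S2O3^2-)/2 = 3.140 × 10^-3 mol
From the 1:3 ratio, n(Cr2O7^2-) in the aliquot = 1/3 × 3.140 × 10^-3 = 1.047 × 10^-3 mol
[Cr2O7^2-] = 1.047 × 10^-3 / 0.02570 = 0.04073 mol/L

0.04073 mol/L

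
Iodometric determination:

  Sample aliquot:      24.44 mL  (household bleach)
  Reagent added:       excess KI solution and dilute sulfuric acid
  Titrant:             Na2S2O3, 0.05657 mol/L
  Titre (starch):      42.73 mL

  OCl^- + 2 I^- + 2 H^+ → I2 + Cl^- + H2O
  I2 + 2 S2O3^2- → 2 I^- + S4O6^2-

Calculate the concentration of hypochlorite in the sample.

0.04945 mol/L

n(S2O3^2-) = 0.04273 × 0.05657 = 2.417 × 10^-3 mol
n(I2) = n(S2O3^2-)/2 = 1.209 × 10^-3 mol
n(OCl^-) in the aliquot = 1.209 × 10^-3 mol (1:1 ratio)
[OCl^-] = 1.209 × 10^-3 / 0.02444 = 0.04945 mol/L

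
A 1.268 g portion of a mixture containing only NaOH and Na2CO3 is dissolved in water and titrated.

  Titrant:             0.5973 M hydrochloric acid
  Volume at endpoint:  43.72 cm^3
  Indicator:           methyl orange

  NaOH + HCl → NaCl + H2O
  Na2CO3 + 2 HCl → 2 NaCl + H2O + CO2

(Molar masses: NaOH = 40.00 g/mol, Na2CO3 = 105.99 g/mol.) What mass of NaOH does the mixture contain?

n(HCl) = 0.04372 × 0.5973 = 0.02611 mol
Let x = n(NaOH), y = n(Na2CO3).
Titrant: 1x + 2y = 0.02611;  mass: 40.00x + 105.99y = 1.268
Solving, x = 8.920 × 10^-3 mol, y = 8.597 × 10^-3 mol
mass of NaOH = 8.920 × 10^-3 × 40.00 = 0.3568 g

0.3568 g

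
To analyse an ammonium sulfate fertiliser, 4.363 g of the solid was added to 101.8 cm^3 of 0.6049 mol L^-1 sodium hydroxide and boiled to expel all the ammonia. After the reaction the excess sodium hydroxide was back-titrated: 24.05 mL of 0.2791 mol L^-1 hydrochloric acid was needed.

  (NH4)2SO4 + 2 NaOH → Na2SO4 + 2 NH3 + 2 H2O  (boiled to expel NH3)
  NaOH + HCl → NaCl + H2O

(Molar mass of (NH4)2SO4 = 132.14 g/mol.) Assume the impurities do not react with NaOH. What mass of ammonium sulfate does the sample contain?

3.625 g

n(NaOH) added = 0.1018 × 0.6049 = 0.06158 mol
n(HCl) used in back-titration = 0.02405 × 0.2791 = 6.712 × 10^-3 mol
n(NaOH) left over = 6.712 × 10^-3 mol (1:1 ratio)
n(NaOH) consumed by analyte = 0.06158 − 6.712 × 10^-3 = 0.05487 mol
From the 1:2 ratio, n((NH4)2SO4) = 1/2 × 0.05487 = 0.02743 mol
mass of (NH4)2SO4 = 0.02743 × 132.14 = 3.625 g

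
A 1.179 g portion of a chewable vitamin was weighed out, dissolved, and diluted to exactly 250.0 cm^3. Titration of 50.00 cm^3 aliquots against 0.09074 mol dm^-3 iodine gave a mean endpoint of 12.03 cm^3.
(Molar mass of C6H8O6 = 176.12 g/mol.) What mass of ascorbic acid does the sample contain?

0.9613 g

C6H8O6 + I2 → C6H6O6 + 2 HI
n(I2) per titration = 0.01203 × 0.09074 = 1.092 × 10^-3 mol
n(C6H8O6) in each aliquot = 1.092 × 10^-3 mol (1:1 ratio)
n(C6H8O6) in the whole flask = 1.092 × 10^-3 × 250.0/50.00 = 5.458 × 10^-3 mol
mass of C6H8O6 = 5.458 × 10^-3 × 176.12 = 0.9613 g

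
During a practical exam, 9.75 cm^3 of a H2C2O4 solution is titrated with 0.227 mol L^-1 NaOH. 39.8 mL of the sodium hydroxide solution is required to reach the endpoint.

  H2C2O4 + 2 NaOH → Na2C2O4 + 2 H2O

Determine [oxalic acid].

0.463 mol/L

n(NaOH) = 0.0398 L × 0.227 mol/L = 9.03 × 10^-3 mol
From the 1:2 mole ratio, n(H2C2O4) = 1/2 × 9.03 × 10^-3 = 4.52 × 10^-3 mol
[H2C2O4] = 4.52 × 10^-3 mol / 0.00975 L = 0.463 mol/L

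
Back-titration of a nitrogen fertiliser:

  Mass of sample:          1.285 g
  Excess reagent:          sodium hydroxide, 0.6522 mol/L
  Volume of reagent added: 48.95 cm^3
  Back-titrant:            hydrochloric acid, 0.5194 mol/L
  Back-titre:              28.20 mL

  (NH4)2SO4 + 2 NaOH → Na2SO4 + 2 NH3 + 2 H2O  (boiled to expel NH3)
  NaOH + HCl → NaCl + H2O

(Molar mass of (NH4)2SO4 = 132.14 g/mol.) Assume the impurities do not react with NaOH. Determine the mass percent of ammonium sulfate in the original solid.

n(NaOH) added = 0.04895 × 0.6522 = 0.03193 mol
n(HCl) used in back-titration = 0.02820 × 0.5194 = 0.01465 mol
n(NaOH) left over = 0.01465 mol (1:1 ratio)
n(NaOH) consumed by analyte = 0.03193 − 0.01465 = 0.01728 mol
From the 1:2 ratio, n((NH4)2SO4) = 1/2 × 0.01728 = 8.639 × 10^-3 mol
mass of (NH4)2SO4 = 8.639 × 10^-3 × 132.14 = 1.142 g
% (NH4)2SO4 = 1.142 / 1.285 × 100 = 88.84 %

88.84 %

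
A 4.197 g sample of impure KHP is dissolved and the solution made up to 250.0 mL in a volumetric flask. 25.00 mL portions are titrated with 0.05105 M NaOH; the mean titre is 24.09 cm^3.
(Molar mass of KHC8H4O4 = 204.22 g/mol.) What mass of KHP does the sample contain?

2.511 g

KHC8H4O4 + NaOH → KNaC8H4O4 + H2O
n(NaOH) per titration = 0.02409 × 0.05105 = 1.230 × 10^-3 mol
n(KHC8H4O4) in each aliquot = 1.230 × 10^-3 mol (1:1 ratio)
n(KHC8H4O4) in the whole flask = 1.230 × 10^-3 × 250.0/25.00 = 0.01230 mol
mass of KHC8H4O4 = 0.01230 × 204.22 = 2.511 g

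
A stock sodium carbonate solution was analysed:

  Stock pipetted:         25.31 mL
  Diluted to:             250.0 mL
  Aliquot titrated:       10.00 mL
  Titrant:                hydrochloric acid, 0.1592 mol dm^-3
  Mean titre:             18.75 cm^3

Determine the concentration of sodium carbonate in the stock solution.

Na2CO3 + 2 HCl → 2 NaCl + H2O + CO2
n(HCl) = 0.01875 × 0.1592 = 2.985 × 10^-3 mol
From the 1:2 ratio, n(Na2CO3) in the aliquot = 1/2 × 2.985 × 10^-3 = 1.493 × 10^-3 mol
[Na2CO3]_dilute = 1.493 × 10^-3 / 0.01000 = 0.1493 mol/L
Dilution factor = 250.0 / 25.31 = 9.878
[Na2CO3]_stock = 0.1493 × 9.878 = 1.474 mol/L

1.474 mol/L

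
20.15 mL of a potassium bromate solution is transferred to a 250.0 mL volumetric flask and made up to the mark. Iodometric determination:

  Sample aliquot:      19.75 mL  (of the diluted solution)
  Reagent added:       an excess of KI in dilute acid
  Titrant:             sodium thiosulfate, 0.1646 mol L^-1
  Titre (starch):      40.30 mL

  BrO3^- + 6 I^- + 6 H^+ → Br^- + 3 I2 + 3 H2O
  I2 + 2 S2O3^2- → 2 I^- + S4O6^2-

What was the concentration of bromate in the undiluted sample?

0.6945 mol/L

n(S2O3^2-) = 0.04030 × 0.1646 = 6.633 × 10^-3 mol
n(I2) = n(S2O3^2-)/2 = 3.317 × 10^-3 mol
From the 1:3 ratio, n(BrO3^-) in the aliquot = 1/3 × 3.317 × 10^-3 = 1.106 × 10^-3 mol
[BrO3^-]_dilute = 1.106 × 10^-3 / 0.01975 = 0.05598 mol/L
[BrO3^-]_original = 0.05598 × 250.0/20.15 = 0.6945 mol/L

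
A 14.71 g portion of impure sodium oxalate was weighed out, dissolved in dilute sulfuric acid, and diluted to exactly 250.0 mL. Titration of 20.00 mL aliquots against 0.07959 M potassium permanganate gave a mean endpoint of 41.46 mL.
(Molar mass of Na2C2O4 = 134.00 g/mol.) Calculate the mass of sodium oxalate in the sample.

2 MnO4^- + 5 C2O4^2- + 16 H^+ → 2 Mn^2+ + 10 CO2 + 8 H2O
n(KMnO4) per titration = 0.04146 × 0.07959 = 3.300 × 10^-3 mol
From the 5:2 ratio, n(Na2C2O4) in each aliquot = 5/2 × 3.300 × 10^-3 = 8.250 × 10^-3 mol
n(Na2C2O4) in the whole flask = 8.250 × 10^-3 × 250.0/20.00 = 0.1031 mol
mass of Na2C2O4 = 0.1031 × 134.00 = 13.82 g

13.82 g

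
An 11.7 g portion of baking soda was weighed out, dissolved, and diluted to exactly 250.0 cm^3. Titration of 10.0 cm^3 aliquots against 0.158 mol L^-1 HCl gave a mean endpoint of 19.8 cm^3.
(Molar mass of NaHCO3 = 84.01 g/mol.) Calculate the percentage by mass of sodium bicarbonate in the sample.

56.2 %

NaHCO3 + HCl → NaCl + H2O + CO2
n(HCl) per titration = 0.0198 × 0.158 = 3.13 × 10^-3 mol
n(NaHCO3) in each aliquot = 3.13 × 10^-3 mol (1:1 ratio)
n(NaHCO3) in the whole flask = 3.13 × 10^-3 × 250.0/10.0 = 0.0782 mol
mass of NaHCO3 = 0.0782 × 84.01 = 6.57 g
% NaHCO3 = 6.57 / 11.7 × 100 = 56.2 %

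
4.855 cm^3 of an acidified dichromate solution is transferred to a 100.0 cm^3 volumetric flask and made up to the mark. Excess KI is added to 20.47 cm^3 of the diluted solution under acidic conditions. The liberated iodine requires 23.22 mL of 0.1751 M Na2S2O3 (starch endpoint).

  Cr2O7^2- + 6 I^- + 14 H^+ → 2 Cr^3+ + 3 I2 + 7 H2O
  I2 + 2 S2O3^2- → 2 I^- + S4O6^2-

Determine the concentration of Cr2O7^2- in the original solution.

n(S2O3^2-) = 0.02322 × 0.1751 = 4.066 × 10^-3 mol
n(I2) = n(S2O3^2-)/2 = 2.033 × 10^-3 mol
From the 1:3 ratio, n(Cr2O7^2-) in the aliquot = 1/3 × 2.033 × 10^-3 = 6.776 × 10^-4 mol
[Cr2O7^2-]_dilute = 6.776 × 10^-4 / 0.02047 = 0.03310 mol/L
[Cr2O7^2-]_original = 0.03310 × 100.0/4.855 = 0.6819 mol/L

0.6819 M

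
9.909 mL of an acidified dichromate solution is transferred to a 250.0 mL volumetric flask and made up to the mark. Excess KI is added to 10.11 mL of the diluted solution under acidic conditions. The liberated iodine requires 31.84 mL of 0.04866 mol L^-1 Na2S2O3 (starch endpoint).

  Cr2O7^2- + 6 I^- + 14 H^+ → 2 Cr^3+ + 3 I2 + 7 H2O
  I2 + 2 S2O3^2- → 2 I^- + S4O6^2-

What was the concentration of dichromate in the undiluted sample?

0.6444 mol/L

n(S2O3^2-) = 0.03184 × 0.04866 = 1.549 × 10^-3 mol
n(I2) = n(S2O3^2-)/2 = 7.747 × 10^-4 mol
From the 1:3 ratio, n(Cr2O7^2-) in the aliquot = 1/3 × 7.747 × 10^-4 = 2.582 × 10^-4 mol
[Cr2O7^2-]_dilute = 2.582 × 10^-4 / 0.01011 = 0.02554 mol/L
[Cr2O7^2-]_original = 0.02554 × 250.0/9.909 = 0.6444 mol/L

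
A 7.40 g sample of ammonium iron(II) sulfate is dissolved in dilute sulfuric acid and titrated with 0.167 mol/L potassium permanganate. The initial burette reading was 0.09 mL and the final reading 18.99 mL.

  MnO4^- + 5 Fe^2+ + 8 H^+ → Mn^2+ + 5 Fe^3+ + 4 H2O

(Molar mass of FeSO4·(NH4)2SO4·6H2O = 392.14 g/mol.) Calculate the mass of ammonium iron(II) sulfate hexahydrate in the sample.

n(KMnO4) = 0.0189 L × 0.167 mol/L = 3.16 × 10^-3 mol
From the 5:1 ratio, n(FeSO4·(NH4)2SO4·6H2O) = 5/1 × 3.16 × 10^-3 = 0.0158 mol
mass of FeSO4·(NH4)2SO4·6H2O = 0.0158 × 392.14 g/mol = 6.19 g

6.19 g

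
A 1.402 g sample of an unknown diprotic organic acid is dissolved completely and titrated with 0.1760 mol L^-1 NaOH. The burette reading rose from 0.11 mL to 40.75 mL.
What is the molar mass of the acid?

392.0 g/mol

n(NaOH) = 0.04064 L × 0.1760 mol/L = 7.153 × 10^-3 mol
From the 1:2 ratio, n(H2A) = 1/2 × 7.153 × 10^-3 = 3.576 × 10^-3 mol
M = m / n = 1.402 g / 3.576 × 10^-3 mol = 392.0 g/mol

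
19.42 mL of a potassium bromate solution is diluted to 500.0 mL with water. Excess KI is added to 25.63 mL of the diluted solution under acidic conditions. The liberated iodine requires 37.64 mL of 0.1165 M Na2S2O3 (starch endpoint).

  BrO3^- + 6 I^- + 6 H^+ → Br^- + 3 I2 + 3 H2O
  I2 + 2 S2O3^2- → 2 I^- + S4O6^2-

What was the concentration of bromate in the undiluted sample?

n(S2O3^2-) = 0.03764 × 0.1165 = 4.385 × 10^-3 mol
n(I2) = n(S2O3^2-)/2 = 2.193 × 10^-3 mol
From the 1:3 ratio, n(BrO3^-) in the aliquot = 1/3 × 2.193 × 10^-3 = 7.308 × 10^-4 mol
[BrO3^-]_dilute = 7.308 × 10^-4 / 0.02563 = 0.02852 mol/L
[BrO3^-]_original = 0.02852 × 500.0/19.42 = 0.7342 mol/L

0.7342 M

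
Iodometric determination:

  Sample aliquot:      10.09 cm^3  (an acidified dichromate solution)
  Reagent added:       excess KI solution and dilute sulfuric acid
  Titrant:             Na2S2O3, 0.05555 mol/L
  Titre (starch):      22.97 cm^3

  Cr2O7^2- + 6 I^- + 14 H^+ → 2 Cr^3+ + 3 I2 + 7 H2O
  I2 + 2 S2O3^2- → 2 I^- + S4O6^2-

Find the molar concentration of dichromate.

0.02108 mol/L

n(S2O3^2-) = 0.02297 × 0.05555 = 1.276 × 10^-3 mol
n(I2) = n(S2O3^2-)/2 = 6.380 × 10^-4 mol
From the 1:3 ratio, n(Cr2O7^2-) in the aliquot = 1/3 × 6.380 × 10^-4 = 2.127 × 10^-4 mol
[Cr2O7^2-] = 2.127 × 10^-4 / 0.01009 = 0.02108 mol/L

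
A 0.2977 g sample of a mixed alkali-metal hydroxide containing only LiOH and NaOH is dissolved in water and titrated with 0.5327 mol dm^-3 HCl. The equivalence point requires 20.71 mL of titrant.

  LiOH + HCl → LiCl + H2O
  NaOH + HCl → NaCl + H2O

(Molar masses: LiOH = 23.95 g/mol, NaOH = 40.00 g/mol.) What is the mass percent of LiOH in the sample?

71.97 %

n(HCl) = 0.02071 × 0.5327 = 0.01103 mol
Let x = n(LiOH), y = n(NaOH).
Titrant: 1x + 1y = 0.01103;  mass: 23.95x + 40.00y = 0.2977
Solving, x = 8.946 × 10^-3 mol, y = 2.086 × 10^-3 mol
mass of LiOH = 8.946 × 10^-3 × 23.95 = 0.2143 g
% LiOH = 0.2143 / 0.2977 × 100 = 71.97 %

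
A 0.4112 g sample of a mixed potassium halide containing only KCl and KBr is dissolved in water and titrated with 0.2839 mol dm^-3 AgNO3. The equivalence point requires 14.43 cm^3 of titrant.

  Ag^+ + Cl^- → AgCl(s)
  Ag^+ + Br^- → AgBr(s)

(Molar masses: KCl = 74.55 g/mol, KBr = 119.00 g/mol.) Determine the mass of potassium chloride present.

n(AgNO3) = 0.01443 × 0.2839 = 4.097 × 10^-3 mol
Let x = n(KCl), y = n(KBr).
Titrant: 1x + 1y = 4.097 × 10^-3;  mass: 74.55x + 119.00y = 0.4112
Solving, x = 1.717 × 10^-3 mol, y = 2.380 × 10^-3 mol
mass of KCl = 1.717 × 10^-3 × 74.55 = 0.1280 g

0.1280 g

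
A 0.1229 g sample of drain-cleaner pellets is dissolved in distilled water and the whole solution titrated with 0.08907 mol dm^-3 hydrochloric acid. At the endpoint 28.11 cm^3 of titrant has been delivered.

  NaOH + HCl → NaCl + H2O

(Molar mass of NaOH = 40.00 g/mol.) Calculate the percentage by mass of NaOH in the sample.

81.49 %

n(HCl) = 0.02811 L × 0.08907 mol/L = 2.504 × 10^-3 mol
n(NaOH) = 2.504 × 10^-3 mol (1:1 ratio)
mass of NaOH = 2.504 × 10^-3 × 40.00 g/mol = 0.1002 g
% NaOH = 0.1002 / 0.1229 × 100 = 81.49 %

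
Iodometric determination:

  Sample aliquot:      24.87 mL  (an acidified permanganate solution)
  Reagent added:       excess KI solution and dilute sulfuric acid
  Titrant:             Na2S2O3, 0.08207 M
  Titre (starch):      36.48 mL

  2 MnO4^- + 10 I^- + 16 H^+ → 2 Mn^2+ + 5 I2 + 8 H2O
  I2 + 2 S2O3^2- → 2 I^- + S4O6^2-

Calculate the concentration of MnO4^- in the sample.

0.02408 M

n(S2O3^2-) = 0.03648 × 0.08207 = 2.994 × 10^-3 mol
n(I2) = n(S2O3^2-)/2 = 1.497 × 10^-3 mol
From the 2:5 ratio, n(MnO4^-) in the aliquot = 2/5 × 1.497 × 10^-3 = 5.988 × 10^-4 mol
[MnO4^-] = 5.988 × 10^-4 / 0.02487 = 0.02408 mol/L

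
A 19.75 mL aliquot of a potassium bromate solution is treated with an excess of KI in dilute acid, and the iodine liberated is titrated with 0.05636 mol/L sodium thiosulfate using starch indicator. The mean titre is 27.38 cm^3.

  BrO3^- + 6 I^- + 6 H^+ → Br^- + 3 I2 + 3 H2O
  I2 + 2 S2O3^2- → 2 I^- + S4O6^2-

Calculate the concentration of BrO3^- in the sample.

n(S2O3^2-) = 0.02738 × 0.05636 = 1.543 × 10^-3 mol
n(I2) = n(S2O3^2-)/2 = 7.716 × 10^-4 mol
From the 1:3 ratio, n(BrO3^-) in the aliquot = 1/3 × 7.716 × 10^-4 = 2.572 × 10^-4 mol
[BrO3^-] = 2.572 × 10^-4 / 0.01975 = 0.01302 mol/L

0.01302 mol/L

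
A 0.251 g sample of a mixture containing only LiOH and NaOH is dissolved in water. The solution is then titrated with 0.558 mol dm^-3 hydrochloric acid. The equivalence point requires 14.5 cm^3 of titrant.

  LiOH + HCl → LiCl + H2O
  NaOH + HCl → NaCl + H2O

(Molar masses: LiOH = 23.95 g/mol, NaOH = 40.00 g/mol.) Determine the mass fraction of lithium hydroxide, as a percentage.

n(HCl) = 0.0145 × 0.558 = 8.09 × 10^-3 mol
Let x = n(LiOH), y = n(NaOH).
Titrant: 1x + 1y = 8.09 × 10^-3;  mass: 23.95x + 40.00y = 0.251
Solving, x = 4.53 × 10^-3 mol, y = 3.57 × 10^-3 mol
mass of LiOH = 4.53 × 10^-3 × 23.95 = 0.108 g
% LiOH = 0.108 / 0.251 × 100 = 43.2 %

43.2 %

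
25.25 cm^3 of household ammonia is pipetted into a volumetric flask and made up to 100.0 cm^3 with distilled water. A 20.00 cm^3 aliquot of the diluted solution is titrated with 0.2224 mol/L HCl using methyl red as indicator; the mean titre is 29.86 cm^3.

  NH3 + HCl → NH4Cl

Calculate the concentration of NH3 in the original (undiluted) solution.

1.315 mol/L

n(HCl) = 0.02986 × 0.2224 = 6.641 × 10^-3 mol
n(NH3) in the aliquot = 6.641 × 10^-3 mol (1:1 ratio)
[NH3]_dilute = 6.641 × 10^-3 / 0.02000 = 0.3320 mol/L
Dilution factor = 100.0 / 25.25 = 3.960
[NH3]_stock = 0.3320 × 3.960 = 1.315 mol/L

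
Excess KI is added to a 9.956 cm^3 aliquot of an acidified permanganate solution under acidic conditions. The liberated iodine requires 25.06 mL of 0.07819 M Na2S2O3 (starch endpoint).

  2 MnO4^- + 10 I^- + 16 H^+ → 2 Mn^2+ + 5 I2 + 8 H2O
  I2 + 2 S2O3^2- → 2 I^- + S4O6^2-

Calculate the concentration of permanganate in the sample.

n(S2O3^2-) = 0.02506 × 0.07819 = 1.959 × 10^-3 mol
n(I2) = n(S2O3^2-)/2 = 9.797 × 10^-4 mol
From the 2:5 ratio, n(MnO4^-) in the aliquot = 2/5 × 9.797 × 10^-4 = 3.919 × 10^-4 mol
[MnO4^-] = 3.919 × 10^-4 / 0.009956 = 0.03936 mol/L

0.03936 M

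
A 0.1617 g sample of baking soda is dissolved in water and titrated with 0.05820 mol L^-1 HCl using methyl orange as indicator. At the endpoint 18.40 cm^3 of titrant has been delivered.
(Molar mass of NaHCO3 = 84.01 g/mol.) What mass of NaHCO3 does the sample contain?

NaHCO3 + HCl → NaCl + H2O + CO2
n(HCl) = 0.01840 L × 0.05820 mol/L = 1.071 × 10^-3 mol
n(NaHCO3) = 1.071 × 10^-3 mol (1:1 ratio)
mass of NaHCO3 = 1.071 × 10^-3 × 84.01 g/mol = 0.08996 g

0.08996 g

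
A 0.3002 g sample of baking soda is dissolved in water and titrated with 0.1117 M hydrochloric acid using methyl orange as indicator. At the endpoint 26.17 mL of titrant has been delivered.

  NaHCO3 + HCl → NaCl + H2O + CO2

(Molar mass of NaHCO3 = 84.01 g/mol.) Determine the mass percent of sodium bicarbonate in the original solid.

n(HCl) = 0.02617 L × 0.1117 mol/L = 2.923 × 10^-3 mol
n(NaHCO3) = 2.923 × 10^-3 mol (1:1 ratio)
mass of NaHCO3 = 2.923 × 10^-3 × 84.01 g/mol = 0.2456 g
% NaHCO3 = 0.2456 / 0.3002 × 100 = 81.80 %

81.80 %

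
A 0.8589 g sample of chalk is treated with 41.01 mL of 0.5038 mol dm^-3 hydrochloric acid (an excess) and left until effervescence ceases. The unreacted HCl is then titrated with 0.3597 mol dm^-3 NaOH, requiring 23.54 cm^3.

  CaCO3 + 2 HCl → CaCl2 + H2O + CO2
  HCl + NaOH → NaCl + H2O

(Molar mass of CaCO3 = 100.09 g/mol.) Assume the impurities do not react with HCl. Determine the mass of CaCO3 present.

n(HCl) added = 0.04101 × 0.5038 = 0.02066 mol
n(NaOH) used in back-titration = 0.02354 × 0.3597 = 8.467 × 10^-3 mol
n(HCl) left over = 8.467 × 10^-3 mol (1:1 ratio)
n(HCl) consumed by analyte = 0.02066 − 8.467 × 10^-3 = 0.01219 mol
From the 1:2 ratio, n(CaCO3) = 1/2 × 0.01219 = 6.097 × 10^-3 mol
mass of CaCO3 = 6.097 × 10^-3 × 100.09 = 0.6102 g

0.6102 g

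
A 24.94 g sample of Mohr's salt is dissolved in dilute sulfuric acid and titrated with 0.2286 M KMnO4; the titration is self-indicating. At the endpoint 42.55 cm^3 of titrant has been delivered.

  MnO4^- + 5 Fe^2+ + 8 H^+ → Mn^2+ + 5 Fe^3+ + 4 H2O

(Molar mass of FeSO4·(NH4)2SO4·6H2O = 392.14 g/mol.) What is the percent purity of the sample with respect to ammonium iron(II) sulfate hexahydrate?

76.47 %

n(KMnO4) = 0.04255 L × 0.2286 mol/L = 9.727 × 10^-3 mol
From the 5:1 ratio, n(FeSO4·(NH4)2SO4·6H2O) = 5/1 × 9.727 × 10^-3 = 0.04863 mol
mass of FeSO4·(NH4)2SO4·6H2O = 0.04863 × 392.14 g/mol = 19.07 g
% FeSO4·(NH4)2SO4·6H2O = 19.07 / 24.94 × 100 = 76.47 %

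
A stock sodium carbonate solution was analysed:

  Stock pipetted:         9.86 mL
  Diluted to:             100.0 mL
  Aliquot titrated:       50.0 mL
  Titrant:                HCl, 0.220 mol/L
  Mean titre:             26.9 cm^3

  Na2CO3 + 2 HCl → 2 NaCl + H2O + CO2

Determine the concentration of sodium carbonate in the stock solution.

0.600 mol/L

n(HCl) = 0.0269 × 0.220 = 5.92 × 10^-3 mol
From the 1:2 ratio, n(Na2CO3) in the aliquot = 1/2 × 5.92 × 10^-3 = 2.96 × 10^-3 mol
[Na2CO3]_dilute = 2.96 × 10^-3 / 0.0500 = 0.0592 mol/L
Dilution factor = 100.0 / 9.86 = 10.14
[Na2CO3]_stock = 0.0592 × 10.14 = 0.600 mol/L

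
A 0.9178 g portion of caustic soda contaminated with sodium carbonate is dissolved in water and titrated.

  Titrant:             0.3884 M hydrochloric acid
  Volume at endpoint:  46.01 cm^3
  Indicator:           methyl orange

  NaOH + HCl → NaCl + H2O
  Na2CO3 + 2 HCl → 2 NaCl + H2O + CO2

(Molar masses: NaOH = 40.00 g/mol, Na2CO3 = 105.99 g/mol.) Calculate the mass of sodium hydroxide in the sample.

n(HCl) = 0.04601 × 0.3884 = 0.01787 mol
Let x = n(NaOH), y = n(Na2CO3).
Titrant: 1x + 2y = 0.01787;  mass: 40.00x + 105.99y = 0.9178
Solving, x = 2.250 × 10^-3 mol, y = 7.810 × 10^-3 mol
mass of NaOH = 2.250 × 10^-3 × 40.00 = 0.08999 g

0.08999 g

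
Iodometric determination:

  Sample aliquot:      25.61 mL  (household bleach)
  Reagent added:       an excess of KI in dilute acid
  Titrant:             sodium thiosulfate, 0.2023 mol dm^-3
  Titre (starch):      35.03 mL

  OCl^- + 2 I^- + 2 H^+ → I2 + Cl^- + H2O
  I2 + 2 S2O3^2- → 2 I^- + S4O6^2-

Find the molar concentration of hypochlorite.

0.1384 mol/L

n(S2O3^2-) = 0.03503 × 0.2023 = 7.087 × 10^-3 mol
n(I2) = n(S2O3^2-)/2 = 3.543 × 10^-3 mol
n(OCl^-) in the aliquot = 3.543 × 10^-3 mol (1:1 ratio)
[OCl^-] = 3.543 × 10^-3 / 0.02561 = 0.1384 mol/L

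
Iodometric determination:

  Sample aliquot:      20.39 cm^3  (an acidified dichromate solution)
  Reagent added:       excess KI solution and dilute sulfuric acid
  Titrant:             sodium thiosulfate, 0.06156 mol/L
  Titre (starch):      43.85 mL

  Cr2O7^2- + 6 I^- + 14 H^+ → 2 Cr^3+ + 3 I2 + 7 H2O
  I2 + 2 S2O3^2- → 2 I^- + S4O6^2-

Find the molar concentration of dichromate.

0.02206 mol/L

n(S2O3^2-) = 0.04385 × 0.06156 = 2.699 × 10^-3 mol
n(I2) = n(S2O3^2-)/2 = 1.350 × 10^-3 mol
From the 1:3 ratio, n(Cr2O7^2-) in the aliquot = 1/3 × 1.350 × 10^-3 = 4.499 × 10^-4 mol
[Cr2O7^2-] = 4.499 × 10^-4 / 0.02039 = 0.02206 mol/L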